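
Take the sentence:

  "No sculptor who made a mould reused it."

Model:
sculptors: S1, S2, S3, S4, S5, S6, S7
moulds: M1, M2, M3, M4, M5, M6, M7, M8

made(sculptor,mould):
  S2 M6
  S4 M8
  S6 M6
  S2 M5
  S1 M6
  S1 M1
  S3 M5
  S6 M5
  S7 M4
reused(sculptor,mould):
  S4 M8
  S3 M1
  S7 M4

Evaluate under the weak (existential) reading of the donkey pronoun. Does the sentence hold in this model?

"it" takes "a mould" as antecedent — a donkey pronoun bound across the clause boundary.
Truth condition: for no (s,m) with made(s,m) does reused(s,m) hold.
Restrictor pairs — does the scope hold? (S1,M1):fails  (S1,M6):fails  (S2,M5):fails  (S2,M6):fails  (S3,M5):fails  (S4,M8):holds  (S6,M5):fails  (S6,M6):fails  (S7,M4):holds
Scope holds for 2 pair(s), so the sentence is false.

False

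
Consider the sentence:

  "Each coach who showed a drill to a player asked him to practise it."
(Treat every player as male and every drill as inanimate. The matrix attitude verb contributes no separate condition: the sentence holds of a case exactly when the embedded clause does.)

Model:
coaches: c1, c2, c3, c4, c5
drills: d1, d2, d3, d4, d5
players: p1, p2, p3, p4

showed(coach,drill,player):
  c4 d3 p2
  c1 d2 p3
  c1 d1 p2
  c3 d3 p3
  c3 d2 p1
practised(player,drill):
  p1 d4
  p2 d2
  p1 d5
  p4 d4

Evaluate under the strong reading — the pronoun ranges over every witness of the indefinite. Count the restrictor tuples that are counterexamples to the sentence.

"him" takes "a player" as antecedent and "it" takes "a drill"; both are donkey pronouns co-varying with the restrictor.
Strong reading: for every (c,d,p) with showed(c,d,p), practised(p,d).
Restrictor triples: (c1,d1,p2)→practised(p2,d1) ✗  (c1,d2,p3)→practised(p3,d2) ✗  (c3,d2,p1)→practised(p1,d2) ✗  (c3,d3,p3)→practised(p3,d3) ✗  (c4,d3,p2)→practised(p2,d3) ✗
Counterexamples (restrictor triples failing the scope): 5.

5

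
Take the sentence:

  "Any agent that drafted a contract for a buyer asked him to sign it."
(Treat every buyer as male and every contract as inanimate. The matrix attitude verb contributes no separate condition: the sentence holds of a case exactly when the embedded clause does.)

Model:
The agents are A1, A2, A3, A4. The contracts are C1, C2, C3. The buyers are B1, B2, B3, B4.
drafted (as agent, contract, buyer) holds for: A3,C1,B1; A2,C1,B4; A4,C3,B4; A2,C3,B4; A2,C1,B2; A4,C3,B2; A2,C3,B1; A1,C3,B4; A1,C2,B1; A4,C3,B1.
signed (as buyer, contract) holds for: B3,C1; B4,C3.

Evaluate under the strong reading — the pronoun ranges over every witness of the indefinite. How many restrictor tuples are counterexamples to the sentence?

7

"him" takes "a buyer" as antecedent and "it" takes "a contract"; both are donkey pronouns co-varying with the restrictor.
Strong reading: for every (a,c,b) with drafted(a,c,b), signed(b,c).
Restrictor triples: (A1,C2,B1)→signed(B1,C2) ✗  (A1,C3,B4)→signed(B4,C3) ✓  (A2,C1,B2)→signed(B2,C1) ✗  (A2,C1,B4)→signed(B4,C1) ✗  (A2,C3,B1)→signed(B1,C3) ✗  (A2,C3,B4)→signed(B4,C3) ✓  (A3,C1,B1)→signed(B1,C1) ✗  (A4,C3,B1)→signed(B1,C3) ✗  (A4,C3,B2)→signed(B2,C3) ✗  (A4,C3,B4)→signed(B4,C3) ✓
Counterexamples (restrictor triples failing the scope): 7.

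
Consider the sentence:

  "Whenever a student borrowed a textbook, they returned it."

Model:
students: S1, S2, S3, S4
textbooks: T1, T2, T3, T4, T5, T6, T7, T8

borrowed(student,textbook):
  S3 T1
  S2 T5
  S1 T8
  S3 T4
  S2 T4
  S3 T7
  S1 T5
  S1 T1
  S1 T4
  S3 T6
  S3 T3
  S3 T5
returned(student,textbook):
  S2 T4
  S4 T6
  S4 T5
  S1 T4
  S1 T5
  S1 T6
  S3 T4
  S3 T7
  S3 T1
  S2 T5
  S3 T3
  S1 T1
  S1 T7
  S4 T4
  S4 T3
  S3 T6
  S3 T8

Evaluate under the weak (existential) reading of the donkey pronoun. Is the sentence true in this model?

"it" takes "a textbook" as antecedent — a donkey pronoun bound across the clause boundary.
Weak reading: every student s with some borrowed-textbook has at least one borrowed-textbook t such that returned(s,t).
Per student: S1:✓  S2:✓  S3:✓
Every student in the restrictor has a witness.

True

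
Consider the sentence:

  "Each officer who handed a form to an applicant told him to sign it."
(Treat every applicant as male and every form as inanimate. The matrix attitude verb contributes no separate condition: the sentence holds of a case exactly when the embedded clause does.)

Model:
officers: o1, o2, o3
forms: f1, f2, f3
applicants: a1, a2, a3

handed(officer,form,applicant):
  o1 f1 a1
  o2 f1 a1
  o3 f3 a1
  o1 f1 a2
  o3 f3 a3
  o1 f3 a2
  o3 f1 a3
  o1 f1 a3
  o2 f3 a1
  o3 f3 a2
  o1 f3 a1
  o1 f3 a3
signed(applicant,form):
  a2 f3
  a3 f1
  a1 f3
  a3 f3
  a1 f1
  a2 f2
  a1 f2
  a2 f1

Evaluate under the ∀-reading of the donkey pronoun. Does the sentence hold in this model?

True

"him" takes "an applicant" as antecedent and "it" takes "a form"; both are donkey pronouns co-varying with the restrictor.
Strong reading: for every (o,f,a) with handed(o,f,a), signed(a,f).
Restrictor triples: (o1,f1,a1)→signed(a1,f1) ✓  (o1,f1,a2)→signed(a2,f1) ✓  (o1,f1,a3)→signed(a3,f1) ✓  (o1,f3,a1)→signed(a1,f3) ✓  (o1,f3,a2)→signed(a2,f3) ✓  (o1,f3,a3)→signed(a3,f3) ✓  (o2,f1,a1)→signed(a1,f1) ✓  (o2,f3,a1)→signed(a1,f3) ✓  (o3,f1,a3)→signed(a3,f1) ✓  (o3,f3,a1)→signed(a1,f3) ✓  (o3,f3,a2)→signed(a2,f3) ✓  (o3,f3,a3)→signed(a3,f3) ✓
Every restrictor triple satisfies the scope.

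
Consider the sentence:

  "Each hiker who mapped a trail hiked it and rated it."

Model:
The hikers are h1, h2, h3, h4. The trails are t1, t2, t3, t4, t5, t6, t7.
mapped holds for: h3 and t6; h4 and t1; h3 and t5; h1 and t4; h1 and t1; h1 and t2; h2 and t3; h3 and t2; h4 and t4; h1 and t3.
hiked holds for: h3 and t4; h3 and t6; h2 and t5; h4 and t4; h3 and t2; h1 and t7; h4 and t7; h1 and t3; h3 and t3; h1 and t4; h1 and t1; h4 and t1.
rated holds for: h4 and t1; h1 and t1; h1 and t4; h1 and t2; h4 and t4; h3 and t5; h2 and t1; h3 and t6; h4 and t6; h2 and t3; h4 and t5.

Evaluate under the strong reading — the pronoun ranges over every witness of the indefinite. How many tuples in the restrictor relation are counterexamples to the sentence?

"it" takes "a trail" as antecedent — a donkey pronoun bound across the clause boundary.
Strong reading: for every (h,t) with mapped(h,t), hiked(h,t) ∧ rated(h,t).
Restrictor pairs: (h1,t1) ✓  (h1,t2) ✗  (h1,t3) ✗  (h1,t4) ✓  (h2,t3) ✗  (h3,t2) ✗  (h3,t5) ✗  (h3,t6) ✓  (h4,t1) ✓  (h4,t4) ✓
Counterexamples (restrictor pairs failing the scope): 5.

5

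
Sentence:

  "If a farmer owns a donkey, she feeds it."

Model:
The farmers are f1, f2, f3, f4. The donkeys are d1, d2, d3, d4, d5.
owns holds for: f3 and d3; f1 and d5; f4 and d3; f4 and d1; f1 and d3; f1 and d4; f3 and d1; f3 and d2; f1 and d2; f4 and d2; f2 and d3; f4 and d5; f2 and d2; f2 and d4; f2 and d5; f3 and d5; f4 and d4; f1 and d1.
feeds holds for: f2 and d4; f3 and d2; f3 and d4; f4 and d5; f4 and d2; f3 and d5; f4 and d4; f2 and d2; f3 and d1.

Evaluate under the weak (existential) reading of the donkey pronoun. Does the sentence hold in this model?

False

"it" takes "a donkey" as antecedent — a donkey pronoun bound across the clause boundary.
Weak reading: every farmer f with some owns-donkey has at least one owns-donkey d such that feeds(f,d).
Per farmer: f1:✗  f2:✓  f3:✓  f4:✓
f1 has no witness among its owns-donkeys.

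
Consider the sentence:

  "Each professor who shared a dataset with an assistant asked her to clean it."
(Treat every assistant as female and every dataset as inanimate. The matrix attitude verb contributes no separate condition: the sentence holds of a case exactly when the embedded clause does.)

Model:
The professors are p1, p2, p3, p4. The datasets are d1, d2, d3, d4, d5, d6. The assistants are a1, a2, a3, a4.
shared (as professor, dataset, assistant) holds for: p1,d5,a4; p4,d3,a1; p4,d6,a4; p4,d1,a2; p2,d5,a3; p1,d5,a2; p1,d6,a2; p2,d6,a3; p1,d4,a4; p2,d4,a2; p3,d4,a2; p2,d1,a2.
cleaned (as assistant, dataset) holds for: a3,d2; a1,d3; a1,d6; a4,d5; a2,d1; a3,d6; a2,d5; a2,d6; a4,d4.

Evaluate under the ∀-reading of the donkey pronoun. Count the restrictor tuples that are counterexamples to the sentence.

4

"her" takes "an assistant" as antecedent and "it" takes "a dataset"; both are donkey pronouns co-varying with the restrictor.
Strong reading: for every (p,d,a) with shared(p,d,a), cleaned(a,d).
Restrictor triples: (p1,d4,a4)→cleaned(a4,d4) ✓  (p1,d5,a2)→cleaned(a2,d5) ✓  (p1,d5,a4)→cleaned(a4,d5) ✓  (p1,d6,a2)→cleaned(a2,d6) ✓  (p2,d1,a2)→cleaned(a2,d1) ✓  (p2,d4,a2)→cleaned(a2,d4) ✗  (p2,d5,a3)→cleaned(a3,d5) ✗  (p2,d6,a3)→cleaned(a3,d6) ✓  (p3,d4,a2)→cleaned(a2,d4) ✗  (p4,d1,a2)→cleaned(a2,d1) ✓  (p4,d3,a1)→cleaned(a1,d3) ✓  (p4,d6,a4)→cleaned(a4,d6) ✗
Counterexamples (restrictor triples failing the scope): 4.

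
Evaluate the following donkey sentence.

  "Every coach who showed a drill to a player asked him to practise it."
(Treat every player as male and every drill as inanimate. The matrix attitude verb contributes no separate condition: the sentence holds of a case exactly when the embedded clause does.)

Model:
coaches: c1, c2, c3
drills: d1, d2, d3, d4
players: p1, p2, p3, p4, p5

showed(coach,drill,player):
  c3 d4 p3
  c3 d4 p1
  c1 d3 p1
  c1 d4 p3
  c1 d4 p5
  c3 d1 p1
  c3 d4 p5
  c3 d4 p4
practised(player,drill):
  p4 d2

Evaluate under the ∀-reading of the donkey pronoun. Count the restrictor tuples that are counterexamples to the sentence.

8

"him" takes "a player" as antecedent and "it" takes "a drill"; both are donkey pronouns co-varying with the restrictor.
Strong reading: for every (c,d,p) with showed(c,d,p), practised(p,d).
Restrictor triples: (c1,d3,p1)→practised(p1,d3) ✗  (c1,d4,p3)→practised(p3,d4) ✗  (c1,d4,p5)→practised(p5,d4) ✗  (c3,d1,p1)→practised(p1,d1) ✗  (c3,d4,p1)→practised(p1,d4) ✗  (c3,d4,p3)→practised(p3,d4) ✗  (c3,d4,p4)→practised(p4,d4) ✗  (c3,d4,p5)→practised(p5,d4) ✗
Counterexamples (restrictor triples failing the scope): 8.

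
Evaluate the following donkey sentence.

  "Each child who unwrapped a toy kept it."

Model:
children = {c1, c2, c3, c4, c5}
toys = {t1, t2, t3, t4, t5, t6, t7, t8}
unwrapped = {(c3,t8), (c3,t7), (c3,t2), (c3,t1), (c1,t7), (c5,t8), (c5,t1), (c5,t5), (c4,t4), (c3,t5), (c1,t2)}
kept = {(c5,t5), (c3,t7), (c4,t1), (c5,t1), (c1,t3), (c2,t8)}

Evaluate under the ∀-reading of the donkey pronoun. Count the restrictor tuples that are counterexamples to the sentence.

"it" takes "a toy" as antecedent — a donkey pronoun bound across the clause boundary.
Strong reading: for every (c,t) with unwrapped(c,t), kept(c,t).
Restrictor pairs: (c1,t2) ✗  (c1,t7) ✗  (c3,t1) ✗  (c3,t2) ✗  (c3,t5) ✗  (c3,t7) ✓  (c3,t8) ✗  (c4,t4) ✗  (c5,t1) ✓  (c5,t5) ✓  (c5,t8) ✗
Counterexamples (restrictor pairs failing the scope): 8.

8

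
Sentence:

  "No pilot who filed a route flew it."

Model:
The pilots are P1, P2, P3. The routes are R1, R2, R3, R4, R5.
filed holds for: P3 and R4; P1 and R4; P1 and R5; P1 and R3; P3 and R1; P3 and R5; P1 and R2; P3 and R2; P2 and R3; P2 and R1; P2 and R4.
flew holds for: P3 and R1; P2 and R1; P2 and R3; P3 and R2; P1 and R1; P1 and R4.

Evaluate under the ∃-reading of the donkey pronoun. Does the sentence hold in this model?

"it" takes "a route" as antecedent — a donkey pronoun bound across the clause boundary.
Truth condition: for no (p,r) with filed(p,r) does flew(p,r) hold.
Restrictor pairs — does the scope hold? (P1,R2):fails  (P1,R3):fails  (P1,R4):holds  (P1,R5):fails  (P2,R1):holds  (P2,R3):holds  (P2,R4):fails  (P3,R1):holds  (P3,R2):holds  (P3,R4):fails  (P3,R5):fails
Scope holds for 5 pair(s), so the sentence is false.

False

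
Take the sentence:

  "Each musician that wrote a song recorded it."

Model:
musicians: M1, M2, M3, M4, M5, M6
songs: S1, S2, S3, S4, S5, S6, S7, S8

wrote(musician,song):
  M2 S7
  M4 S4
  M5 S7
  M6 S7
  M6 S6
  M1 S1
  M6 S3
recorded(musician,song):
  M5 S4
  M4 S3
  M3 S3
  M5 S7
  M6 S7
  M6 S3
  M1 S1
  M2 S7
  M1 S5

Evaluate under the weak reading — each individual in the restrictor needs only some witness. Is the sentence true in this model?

"it" takes "a song" as antecedent — a donkey pronoun bound across the clause boundary.
Weak reading: every musician m with some wrote-song has at least one wrote-song s such that recorded(m,s).
Per musician: M1:✓  M2:✓  M4:✗  M5:✓  M6:✓
M4 has no witness among its wrote-songs.

False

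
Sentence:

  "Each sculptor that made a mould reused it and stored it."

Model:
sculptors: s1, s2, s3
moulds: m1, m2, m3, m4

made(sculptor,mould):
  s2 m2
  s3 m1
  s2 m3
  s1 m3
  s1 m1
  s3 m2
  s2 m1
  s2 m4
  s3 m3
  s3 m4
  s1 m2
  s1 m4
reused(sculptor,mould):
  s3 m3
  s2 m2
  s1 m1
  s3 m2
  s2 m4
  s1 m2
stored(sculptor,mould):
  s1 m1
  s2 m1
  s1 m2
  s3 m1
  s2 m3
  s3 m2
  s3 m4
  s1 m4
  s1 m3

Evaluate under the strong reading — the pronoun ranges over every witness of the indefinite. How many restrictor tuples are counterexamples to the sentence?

9

"it" takes "a mould" as antecedent — a donkey pronoun bound across the clause boundary.
Strong reading: for every (s,m) with made(s,m), reused(s,m) ∧ stored(s,m).
Restrictor pairs: (s1,m1) ✓  (s1,m2) ✓  (s1,m3) ✗  (s1,m4) ✗  (s2,m1) ✗  (s2,m2) ✗  (s2,m3) ✗  (s2,m4) ✗  (s3,m1) ✗  (s3,m2) ✓  (s3,m3) ✗  (s3,m4) ✗
Counterexamples (restrictor pairs failing the scope): 9.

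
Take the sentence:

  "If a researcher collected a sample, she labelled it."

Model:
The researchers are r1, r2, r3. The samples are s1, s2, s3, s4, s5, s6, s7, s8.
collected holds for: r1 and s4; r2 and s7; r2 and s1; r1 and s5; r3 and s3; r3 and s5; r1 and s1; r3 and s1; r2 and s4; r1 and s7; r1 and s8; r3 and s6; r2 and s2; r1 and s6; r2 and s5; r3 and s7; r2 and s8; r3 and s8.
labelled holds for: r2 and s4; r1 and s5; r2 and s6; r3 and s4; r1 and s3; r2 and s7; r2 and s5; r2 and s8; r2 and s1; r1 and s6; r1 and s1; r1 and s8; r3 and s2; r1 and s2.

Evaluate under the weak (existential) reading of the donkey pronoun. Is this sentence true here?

"it" takes "a sample" as antecedent — a donkey pronoun bound across the clause boundary.
Weak reading: every researcher r with some collected-sample has at least one collected-sample s such that labelled(r,s).
Per researcher: r1:✓  r2:✓  r3:✗
r3 has no witness among its collected-samples.

False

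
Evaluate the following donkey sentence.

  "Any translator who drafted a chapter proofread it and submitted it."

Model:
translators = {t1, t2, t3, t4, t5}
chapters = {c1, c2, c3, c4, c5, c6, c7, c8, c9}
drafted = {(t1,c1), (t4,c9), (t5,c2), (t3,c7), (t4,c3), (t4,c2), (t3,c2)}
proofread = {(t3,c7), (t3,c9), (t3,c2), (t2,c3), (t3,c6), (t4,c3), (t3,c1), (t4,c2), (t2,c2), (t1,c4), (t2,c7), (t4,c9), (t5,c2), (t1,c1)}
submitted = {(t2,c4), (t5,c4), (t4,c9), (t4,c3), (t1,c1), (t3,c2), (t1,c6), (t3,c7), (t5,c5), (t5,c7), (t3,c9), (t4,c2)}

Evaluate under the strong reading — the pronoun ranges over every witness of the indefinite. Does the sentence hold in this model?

False

"it" takes "a chapter" as antecedent — a donkey pronoun bound across the clause boundary.
Strong reading: for every (t,c) with drafted(t,c), proofread(t,c) ∧ submitted(t,c).
Restrictor pairs: (t1,c1) ✓  (t3,c2) ✓  (t3,c7) ✓  (t4,c2) ✓  (t4,c3) ✓  (t4,c9) ✓  (t5,c2) ✗
Counterexample: (t5,c2) is in drafted but fails the scope.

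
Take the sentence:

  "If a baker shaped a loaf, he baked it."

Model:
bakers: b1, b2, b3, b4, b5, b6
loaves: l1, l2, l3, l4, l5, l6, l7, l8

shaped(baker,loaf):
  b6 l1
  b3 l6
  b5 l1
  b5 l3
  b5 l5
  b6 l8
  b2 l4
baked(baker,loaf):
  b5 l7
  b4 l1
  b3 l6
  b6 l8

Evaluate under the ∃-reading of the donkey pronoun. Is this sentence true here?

"it" takes "a loaf" as antecedent — a donkey pronoun bound across the clause boundary.
Weak reading: every baker b with some shaped-loaf has at least one shaped-loaf l such that baked(b,l).
Per baker: b2:✗  b3:✓  b5:✗  b6:✓
b2 has no witness among its shaped-loaves.

False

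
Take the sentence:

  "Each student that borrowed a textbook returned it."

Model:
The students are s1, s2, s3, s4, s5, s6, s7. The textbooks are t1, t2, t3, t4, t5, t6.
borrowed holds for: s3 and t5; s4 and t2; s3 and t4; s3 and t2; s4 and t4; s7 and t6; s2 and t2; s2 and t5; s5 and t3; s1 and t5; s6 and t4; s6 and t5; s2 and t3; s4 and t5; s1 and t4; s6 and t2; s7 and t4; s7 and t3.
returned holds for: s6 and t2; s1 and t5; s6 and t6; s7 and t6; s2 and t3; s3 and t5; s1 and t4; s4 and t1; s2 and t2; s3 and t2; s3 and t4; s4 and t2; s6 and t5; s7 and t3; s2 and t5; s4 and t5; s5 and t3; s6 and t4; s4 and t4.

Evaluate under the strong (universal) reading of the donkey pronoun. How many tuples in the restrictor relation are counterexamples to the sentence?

"it" takes "a textbook" as antecedent — a donkey pronoun bound across the clause boundary.
Strong reading: for every (s,t) with borrowed(s,t), returned(s,t).
Restrictor pairs: (s1,t4) ✓  (s1,t5) ✓  (s2,t2) ✓  (s2,t3) ✓  (s2,t5) ✓  (s3,t2) ✓  (s3,t4) ✓  (s3,t5) ✓  (s4,t2) ✓  (s4,t4) ✓  (s4,t5) ✓  (s5,t3) ✓  (s6,t2) ✓  (s6,t4) ✓  (s6,t5) ✓  (s7,t3) ✓  (s7,t4) ✗  (s7,t6) ✓
Counterexamples (restrictor pairs failing the scope): 1.

1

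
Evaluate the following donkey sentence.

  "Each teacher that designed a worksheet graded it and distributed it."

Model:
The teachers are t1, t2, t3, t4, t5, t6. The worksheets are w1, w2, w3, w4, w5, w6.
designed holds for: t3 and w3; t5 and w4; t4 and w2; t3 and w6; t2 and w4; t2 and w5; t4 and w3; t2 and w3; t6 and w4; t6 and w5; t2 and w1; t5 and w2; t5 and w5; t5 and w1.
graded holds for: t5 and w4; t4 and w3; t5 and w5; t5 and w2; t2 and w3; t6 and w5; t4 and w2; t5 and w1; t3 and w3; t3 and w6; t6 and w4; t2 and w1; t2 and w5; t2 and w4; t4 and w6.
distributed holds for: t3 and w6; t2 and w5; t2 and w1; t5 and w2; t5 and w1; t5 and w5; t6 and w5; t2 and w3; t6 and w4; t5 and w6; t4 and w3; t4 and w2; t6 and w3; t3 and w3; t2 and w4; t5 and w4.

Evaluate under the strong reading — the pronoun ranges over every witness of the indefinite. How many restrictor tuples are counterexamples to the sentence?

0

"it" takes "a worksheet" as antecedent — a donkey pronoun bound across the clause boundary.
Strong reading: for every (t,w) with designed(t,w), graded(t,w) ∧ distributed(t,w).
Restrictor pairs: (t2,w1) ✓  (t2,w3) ✓  (t2,w4) ✓  (t2,w5) ✓  (t3,w3) ✓  (t3,w6) ✓  (t4,w2) ✓  (t4,w3) ✓  (t5,w1) ✓  (t5,w2) ✓  (t5,w4) ✓  (t5,w5) ✓  (t6,w4) ✓  (t6,w5) ✓
Counterexamples (restrictor pairs failing the scope): 0.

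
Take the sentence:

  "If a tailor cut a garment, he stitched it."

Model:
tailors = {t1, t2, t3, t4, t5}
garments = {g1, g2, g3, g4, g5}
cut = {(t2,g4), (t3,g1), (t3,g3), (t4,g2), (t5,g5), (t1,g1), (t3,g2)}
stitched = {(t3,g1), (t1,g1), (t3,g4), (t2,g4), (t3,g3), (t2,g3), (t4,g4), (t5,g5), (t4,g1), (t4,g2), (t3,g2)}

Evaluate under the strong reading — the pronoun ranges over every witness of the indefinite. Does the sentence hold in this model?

True

"it" takes "a garment" as antecedent — a donkey pronoun bound across the clause boundary.
Strong reading: for every (t,g) with cut(t,g), stitched(t,g).
Restrictor pairs: (t1,g1) ✓  (t2,g4) ✓  (t3,g1) ✓  (t3,g2) ✓  (t3,g3) ✓  (t4,g2) ✓  (t5,g5) ✓
Every restrictor pair satisfies the scope.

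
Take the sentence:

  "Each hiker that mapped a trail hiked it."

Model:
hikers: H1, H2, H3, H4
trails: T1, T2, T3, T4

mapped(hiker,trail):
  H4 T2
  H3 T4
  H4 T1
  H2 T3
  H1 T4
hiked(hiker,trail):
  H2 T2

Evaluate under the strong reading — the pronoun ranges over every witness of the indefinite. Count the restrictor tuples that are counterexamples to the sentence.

5

"it" takes "a trail" as antecedent — a donkey pronoun bound across the clause boundary.
Strong reading: for every (h,t) with mapped(h,t), hiked(h,t).
Restrictor pairs: (H1,T4) ✗  (H2,T3) ✗  (H3,T4) ✗  (H4,T1) ✗  (H4,T2) ✗
Counterexamples (restrictor pairs failing the scope): 5.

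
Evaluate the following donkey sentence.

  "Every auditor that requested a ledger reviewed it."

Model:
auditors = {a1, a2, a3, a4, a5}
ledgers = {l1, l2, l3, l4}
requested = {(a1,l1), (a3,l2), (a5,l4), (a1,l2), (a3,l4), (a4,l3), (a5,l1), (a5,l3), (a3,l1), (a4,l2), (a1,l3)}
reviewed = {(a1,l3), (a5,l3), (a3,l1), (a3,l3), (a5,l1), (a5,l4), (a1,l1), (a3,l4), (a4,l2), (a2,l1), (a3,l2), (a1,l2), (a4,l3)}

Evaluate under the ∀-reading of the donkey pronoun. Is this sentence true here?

True

"it" takes "a ledger" as antecedent — a donkey pronoun bound across the clause boundary.
Strong reading: for every (a,l) with requested(a,l), reviewed(a,l).
Restrictor pairs: (a1,l1) ✓  (a1,l2) ✓  (a1,l3) ✓  (a3,l1) ✓  (a3,l2) ✓  (a3,l4) ✓  (a4,l2) ✓  (a4,l3) ✓  (a5,l1) ✓  (a5,l3) ✓  (a5,l4) ✓
Every restrictor pair satisfies the scope.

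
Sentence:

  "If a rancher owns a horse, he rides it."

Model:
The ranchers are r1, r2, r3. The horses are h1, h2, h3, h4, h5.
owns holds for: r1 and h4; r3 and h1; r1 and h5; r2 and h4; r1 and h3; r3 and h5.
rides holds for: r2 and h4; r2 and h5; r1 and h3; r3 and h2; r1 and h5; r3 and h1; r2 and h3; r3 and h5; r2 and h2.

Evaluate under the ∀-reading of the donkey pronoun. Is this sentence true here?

False

"it" takes "a horse" as antecedent — a donkey pronoun bound across the clause boundary.
Strong reading: for every (r,h) with owns(r,h), rides(r,h).
Restrictor pairs: (r1,h3) ✓  (r1,h4) ✗  (r1,h5) ✓  (r2,h4) ✓  (r3,h1) ✓  (r3,h5) ✓
Counterexample: (r1,h4) is in owns but fails the scope.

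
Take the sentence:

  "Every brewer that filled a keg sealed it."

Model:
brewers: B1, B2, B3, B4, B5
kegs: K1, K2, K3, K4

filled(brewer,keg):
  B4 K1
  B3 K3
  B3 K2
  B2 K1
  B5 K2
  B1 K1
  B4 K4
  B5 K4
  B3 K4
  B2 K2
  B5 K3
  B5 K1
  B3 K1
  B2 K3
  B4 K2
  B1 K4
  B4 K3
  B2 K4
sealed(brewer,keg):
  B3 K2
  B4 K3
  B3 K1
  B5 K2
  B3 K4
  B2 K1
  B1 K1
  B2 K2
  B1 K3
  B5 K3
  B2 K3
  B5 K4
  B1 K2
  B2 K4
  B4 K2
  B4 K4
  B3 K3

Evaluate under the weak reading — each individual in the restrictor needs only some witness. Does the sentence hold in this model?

"it" takes "a keg" as antecedent — a donkey pronoun bound across the clause boundary.
Weak reading: every brewer b with some filled-keg has at least one filled-keg k such that sealed(b,k).
Per brewer: B1:✓  B2:✓  B3:✓  B4:✓  B5:✓
Every brewer in the restrictor has a witness.

True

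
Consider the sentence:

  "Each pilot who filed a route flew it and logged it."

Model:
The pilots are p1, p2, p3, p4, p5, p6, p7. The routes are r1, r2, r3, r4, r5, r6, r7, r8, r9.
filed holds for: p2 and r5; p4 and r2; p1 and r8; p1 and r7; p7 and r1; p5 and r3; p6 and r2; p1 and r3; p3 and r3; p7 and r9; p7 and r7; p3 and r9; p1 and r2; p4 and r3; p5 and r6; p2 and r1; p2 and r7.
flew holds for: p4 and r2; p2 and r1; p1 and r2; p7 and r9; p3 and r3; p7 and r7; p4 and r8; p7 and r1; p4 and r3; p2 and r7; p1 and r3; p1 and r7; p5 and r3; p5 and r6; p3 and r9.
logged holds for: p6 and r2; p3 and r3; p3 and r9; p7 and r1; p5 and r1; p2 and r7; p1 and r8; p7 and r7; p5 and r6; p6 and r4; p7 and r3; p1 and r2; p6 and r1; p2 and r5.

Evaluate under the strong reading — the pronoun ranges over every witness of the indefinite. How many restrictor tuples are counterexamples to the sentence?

10

"it" takes "a route" as antecedent — a donkey pronoun bound across the clause boundary.
Strong reading: for every (p,r) with filed(p,r), flew(p,r) ∧ logged(p,r).
Restrictor pairs: (p1,r2) ✓  (p1,r3) ✗  (p1,r7) ✗  (p1,r8) ✗  (p2,r1) ✗  (p2,r5) ✗  (p2,r7) ✓  (p3,r3) ✓  (p3,r9) ✓  (p4,r2) ✗  (p4,r3) ✗  (p5,r3) ✗  (p5,r6) ✓  (p6,r2) ✗  (p7,r1) ✓  (p7,r7) ✓  (p7,r9) ✗
Counterexamples (restrictor pairs failing the scope): 10.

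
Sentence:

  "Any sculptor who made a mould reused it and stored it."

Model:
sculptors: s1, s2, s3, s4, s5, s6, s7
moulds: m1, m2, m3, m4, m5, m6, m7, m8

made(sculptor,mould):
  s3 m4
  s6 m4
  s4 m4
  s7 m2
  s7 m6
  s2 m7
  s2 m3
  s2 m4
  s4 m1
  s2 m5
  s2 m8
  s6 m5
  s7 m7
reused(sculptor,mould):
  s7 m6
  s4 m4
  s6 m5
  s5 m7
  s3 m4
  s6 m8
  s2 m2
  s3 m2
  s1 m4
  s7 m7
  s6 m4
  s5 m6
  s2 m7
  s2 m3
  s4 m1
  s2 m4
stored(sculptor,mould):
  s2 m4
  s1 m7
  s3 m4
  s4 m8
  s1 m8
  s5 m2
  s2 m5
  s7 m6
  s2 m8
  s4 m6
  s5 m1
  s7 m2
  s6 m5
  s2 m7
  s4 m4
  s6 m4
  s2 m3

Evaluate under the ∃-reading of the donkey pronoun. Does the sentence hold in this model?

True

"it" takes "a mould" as antecedent — a donkey pronoun bound across the clause boundary.
Weak reading: every sculptor s with some made-mould has at least one made-mould m such that reused(s,m) ∧ stored(s,m).
Per sculptor: s2:✓  s3:✓  s4:✓  s6:✓  s7:✓
Every sculptor in the restrictor has a witness.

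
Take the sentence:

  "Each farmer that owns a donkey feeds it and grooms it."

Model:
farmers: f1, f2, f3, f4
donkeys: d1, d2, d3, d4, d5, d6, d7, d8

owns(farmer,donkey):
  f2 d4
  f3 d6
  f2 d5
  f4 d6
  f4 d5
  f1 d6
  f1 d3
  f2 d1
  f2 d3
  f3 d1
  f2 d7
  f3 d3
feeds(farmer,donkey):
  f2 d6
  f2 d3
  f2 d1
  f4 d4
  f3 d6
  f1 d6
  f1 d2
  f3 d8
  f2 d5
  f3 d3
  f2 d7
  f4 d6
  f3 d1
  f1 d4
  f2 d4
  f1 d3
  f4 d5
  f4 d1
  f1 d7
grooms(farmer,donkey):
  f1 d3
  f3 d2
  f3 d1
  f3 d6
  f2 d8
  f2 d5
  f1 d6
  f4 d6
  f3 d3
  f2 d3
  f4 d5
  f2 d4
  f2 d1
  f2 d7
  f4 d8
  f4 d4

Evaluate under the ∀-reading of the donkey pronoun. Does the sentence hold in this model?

"it" takes "a donkey" as antecedent — a donkey pronoun bound across the clause boundary.
Strong reading: for every (f,d) with owns(f,d), feeds(f,d) ∧ grooms(f,d).
Restrictor pairs: (f1,d3) ✓  (f1,d6) ✓  (f2,d1) ✓  (f2,d3) ✓  (f2,d4) ✓  (f2,d5) ✓  (f2,d7) ✓  (f3,d1) ✓  (f3,d3) ✓  (f3,d6) ✓  (f4,d5) ✓  (f4,d6) ✓
Every restrictor pair satisfies the scope.

True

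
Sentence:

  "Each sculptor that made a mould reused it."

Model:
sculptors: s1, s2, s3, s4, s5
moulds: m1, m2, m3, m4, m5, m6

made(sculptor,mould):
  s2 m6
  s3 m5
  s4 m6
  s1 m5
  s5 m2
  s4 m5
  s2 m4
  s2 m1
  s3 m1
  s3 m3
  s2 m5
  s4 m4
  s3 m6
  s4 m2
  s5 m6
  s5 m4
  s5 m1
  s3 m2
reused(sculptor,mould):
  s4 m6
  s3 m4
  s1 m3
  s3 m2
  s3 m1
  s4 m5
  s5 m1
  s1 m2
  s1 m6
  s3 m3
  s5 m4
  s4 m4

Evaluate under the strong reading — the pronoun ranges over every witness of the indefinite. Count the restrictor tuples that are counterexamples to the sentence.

"it" takes "a mould" as antecedent — a donkey pronoun bound across the clause boundary.
Strong reading: for every (s,m) with made(s,m), reused(s,m).
Restrictor pairs: (s1,m5) ✗  (s2,m1) ✗  (s2,m4) ✗  (s2,m5) ✗  (s2,m6) ✗  (s3,m1) ✓  (s3,m2) ✓  (s3,m3) ✓  (s3,m5) ✗  (s3,m6) ✗  (s4,m2) ✗  (s4,m4) ✓  (s4,m5) ✓  (s4,m6) ✓  (s5,m1) ✓  (s5,m2) ✗  (s5,m4) ✓  (s5,m6) ✗
Counterexamples (restrictor pairs failing the scope): 10.

10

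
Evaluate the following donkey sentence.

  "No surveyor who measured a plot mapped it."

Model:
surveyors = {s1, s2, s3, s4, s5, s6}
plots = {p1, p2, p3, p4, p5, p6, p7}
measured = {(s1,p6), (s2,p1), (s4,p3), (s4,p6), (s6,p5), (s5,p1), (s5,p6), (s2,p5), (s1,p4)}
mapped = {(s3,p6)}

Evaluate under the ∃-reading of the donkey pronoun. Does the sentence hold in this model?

"it" takes "a plot" as antecedent — a donkey pronoun bound across the clause boundary.
Truth condition: for no (s,p) with measured(s,p) does mapped(s,p) hold.
Restrictor pairs — does the scope hold? (s1,p4):fails  (s1,p6):fails  (s2,p1):fails  (s2,p5):fails  (s4,p3):fails  (s4,p6):fails  (s5,p1):fails  (s5,p6):fails  (s6,p5):fails
Scope holds for no restrictor pair, so the sentence is true.

True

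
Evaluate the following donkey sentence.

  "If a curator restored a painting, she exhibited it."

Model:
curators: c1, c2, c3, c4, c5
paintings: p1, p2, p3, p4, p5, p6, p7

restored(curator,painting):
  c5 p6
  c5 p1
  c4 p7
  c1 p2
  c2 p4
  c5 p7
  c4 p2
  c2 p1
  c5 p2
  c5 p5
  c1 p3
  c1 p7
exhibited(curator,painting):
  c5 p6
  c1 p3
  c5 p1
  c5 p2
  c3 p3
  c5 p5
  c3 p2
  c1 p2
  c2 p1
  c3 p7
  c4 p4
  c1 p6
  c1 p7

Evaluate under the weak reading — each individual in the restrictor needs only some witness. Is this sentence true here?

False

"it" takes "a painting" as antecedent — a donkey pronoun bound across the clause boundary.
Weak reading: every curator c with some restored-painting has at least one restored-painting p such that exhibited(c,p).
Per curator: c1:✓  c2:✓  c4:✗  c5:✓
c4 has no witness among its restored-paintings.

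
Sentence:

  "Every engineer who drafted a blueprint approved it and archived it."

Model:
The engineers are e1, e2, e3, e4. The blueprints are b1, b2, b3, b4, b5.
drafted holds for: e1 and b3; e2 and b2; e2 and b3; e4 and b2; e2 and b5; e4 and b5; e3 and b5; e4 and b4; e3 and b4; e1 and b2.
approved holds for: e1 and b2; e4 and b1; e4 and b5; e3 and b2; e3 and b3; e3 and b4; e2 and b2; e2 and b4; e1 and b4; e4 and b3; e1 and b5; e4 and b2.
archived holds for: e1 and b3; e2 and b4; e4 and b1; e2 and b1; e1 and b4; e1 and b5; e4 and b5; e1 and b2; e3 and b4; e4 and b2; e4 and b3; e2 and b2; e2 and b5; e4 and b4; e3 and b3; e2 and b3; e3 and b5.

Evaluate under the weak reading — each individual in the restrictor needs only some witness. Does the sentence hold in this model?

"it" takes "a blueprint" as antecedent — a donkey pronoun bound across the clause boundary.
Weak reading: every engineer e with some drafted-blueprint has at least one drafted-blueprint b such that approved(e,b) ∧ archived(e,b).
Per engineer: e1:✓  e2:✓  e3:✓  e4:✓
Every engineer in the restrictor has a witness.

True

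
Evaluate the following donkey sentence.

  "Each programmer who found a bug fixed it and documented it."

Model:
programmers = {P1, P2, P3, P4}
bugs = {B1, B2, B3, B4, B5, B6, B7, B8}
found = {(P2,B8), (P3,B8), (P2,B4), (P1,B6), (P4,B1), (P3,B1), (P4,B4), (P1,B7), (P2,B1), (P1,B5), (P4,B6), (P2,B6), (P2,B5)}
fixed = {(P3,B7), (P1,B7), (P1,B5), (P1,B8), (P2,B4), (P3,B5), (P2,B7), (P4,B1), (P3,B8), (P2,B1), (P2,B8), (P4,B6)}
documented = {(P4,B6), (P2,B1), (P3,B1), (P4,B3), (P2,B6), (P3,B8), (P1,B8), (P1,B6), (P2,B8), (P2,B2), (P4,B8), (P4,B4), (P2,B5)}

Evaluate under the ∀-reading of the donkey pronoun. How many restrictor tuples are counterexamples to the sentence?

"it" takes "a bug" as antecedent — a donkey pronoun bound across the clause boundary.
Strong reading: for every (p,b) with found(p,b), fixed(p,b) ∧ documented(p,b).
Restrictor pairs: (P1,B5) ✗  (P1,B6) ✗  (P1,B7) ✗  (P2,B1) ✓  (P2,B4) ✗  (P2,B5) ✗  (P2,B6) ✗  (P2,B8) ✓  (P3,B1) ✗  (P3,B8) ✓  (P4,B1) ✗  (P4,B4) ✗  (P4,B6) ✓
Counterexamples (restrictor pairs failing the scope): 9.

9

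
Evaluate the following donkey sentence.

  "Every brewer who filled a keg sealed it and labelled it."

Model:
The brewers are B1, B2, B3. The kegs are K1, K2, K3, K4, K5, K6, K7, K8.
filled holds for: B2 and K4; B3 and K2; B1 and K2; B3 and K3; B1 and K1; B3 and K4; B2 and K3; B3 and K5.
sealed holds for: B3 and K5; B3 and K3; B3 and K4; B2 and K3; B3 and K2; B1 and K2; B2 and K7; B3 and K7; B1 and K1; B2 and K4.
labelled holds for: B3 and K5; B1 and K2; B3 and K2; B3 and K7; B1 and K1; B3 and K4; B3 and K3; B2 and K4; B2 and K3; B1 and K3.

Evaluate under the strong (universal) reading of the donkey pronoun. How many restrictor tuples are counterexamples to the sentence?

0

"it" takes "a keg" as antecedent — a donkey pronoun bound across the clause boundary.
Strong reading: for every (b,k) with filled(b,k), sealed(b,k) ∧ labelled(b,k).
Restrictor pairs: (B1,K1) ✓  (B1,K2) ✓  (B2,K3) ✓  (B2,K4) ✓  (B3,K2) ✓  (B3,K3) ✓  (B3,K4) ✓  (B3,K5) ✓
Counterexamples (restrictor pairs failing the scope): 0.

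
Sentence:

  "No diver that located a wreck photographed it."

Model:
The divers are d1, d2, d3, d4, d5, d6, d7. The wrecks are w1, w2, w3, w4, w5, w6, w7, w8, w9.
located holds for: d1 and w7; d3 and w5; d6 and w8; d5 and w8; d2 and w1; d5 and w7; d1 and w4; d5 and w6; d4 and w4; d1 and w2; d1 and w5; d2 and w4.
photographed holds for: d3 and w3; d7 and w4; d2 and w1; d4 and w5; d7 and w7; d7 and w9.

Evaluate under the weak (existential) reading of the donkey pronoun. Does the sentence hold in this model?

"it" takes "a wreck" as antecedent — a donkey pronoun bound across the clause boundary.
Truth condition: for no (d,w) with located(d,w) does photographed(d,w) hold.
Restrictor pairs — does the scope hold? (d1,w2):fails  (d1,w4):fails  (d1,w5):fails  (d1,w7):fails  (d2,w1):holds  (d2,w4):fails  (d3,w5):fails  (d4,w4):fails  (d5,w6):fails  (d5,w7):fails  (d5,w8):fails  (d6,w8):fails
Scope holds for 1 pair(s), so the sentence is false.

False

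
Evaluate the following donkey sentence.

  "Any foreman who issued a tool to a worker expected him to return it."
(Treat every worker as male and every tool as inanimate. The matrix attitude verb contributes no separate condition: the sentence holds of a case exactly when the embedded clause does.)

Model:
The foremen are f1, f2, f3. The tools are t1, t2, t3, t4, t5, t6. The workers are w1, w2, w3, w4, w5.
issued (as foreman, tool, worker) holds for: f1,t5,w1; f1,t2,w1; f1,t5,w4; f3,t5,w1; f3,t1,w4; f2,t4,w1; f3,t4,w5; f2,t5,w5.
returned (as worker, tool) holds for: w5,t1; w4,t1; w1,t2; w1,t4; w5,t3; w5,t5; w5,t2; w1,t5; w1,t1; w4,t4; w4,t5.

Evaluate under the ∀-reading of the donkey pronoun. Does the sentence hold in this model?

"him" takes "a worker" as antecedent and "it" takes "a tool"; both are donkey pronouns co-varying with the restrictor.
Strong reading: for every (f,t,w) with issued(f,t,w), returned(w,t).
Restrictor triples: (f1,t2,w1)→returned(w1,t2) ✓  (f1,t5,w1)→returned(w1,t5) ✓  (f1,t5,w4)→returned(w4,t5) ✓  (f2,t4,w1)→returned(w1,t4) ✓  (f2,t5,w5)→returned(w5,t5) ✓  (f3,t1,w4)→returned(w4,t1) ✓  (f3,t4,w5)→returned(w5,t4) ✗  (f3,t5,w1)→returned(w1,t5) ✓
Counterexample: (f3,t4,w5) — returned(w5,t4) does not hold.

False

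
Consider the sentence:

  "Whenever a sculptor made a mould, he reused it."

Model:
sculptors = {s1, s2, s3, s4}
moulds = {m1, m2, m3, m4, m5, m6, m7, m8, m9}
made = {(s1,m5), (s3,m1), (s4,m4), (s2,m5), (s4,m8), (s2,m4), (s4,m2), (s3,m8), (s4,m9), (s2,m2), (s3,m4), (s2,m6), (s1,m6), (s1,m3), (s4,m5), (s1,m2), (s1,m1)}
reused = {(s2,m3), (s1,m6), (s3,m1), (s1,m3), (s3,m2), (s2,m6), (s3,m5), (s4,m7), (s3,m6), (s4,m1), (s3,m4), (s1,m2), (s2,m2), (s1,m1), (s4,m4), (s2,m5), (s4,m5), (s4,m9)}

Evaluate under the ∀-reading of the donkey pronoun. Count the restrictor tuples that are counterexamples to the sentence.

"it" takes "a mould" as antecedent — a donkey pronoun bound across the clause boundary.
Strong reading: for every (s,m) with made(s,m), reused(s,m).
Restrictor pairs: (s1,m1) ✓  (s1,m2) ✓  (s1,m3) ✓  (s1,m5) ✗  (s1,m6) ✓  (s2,m2) ✓  (s2,m4) ✗  (s2,m5) ✓  (s2,m6) ✓  (s3,m1) ✓  (s3,m4) ✓  (s3,m8) ✗  (s4,m2) ✗  (s4,m4) ✓  (s4,m5) ✓  (s4,m8) ✗  (s4,m9) ✓
Counterexamples (restrictor pairs failing the scope): 5.

5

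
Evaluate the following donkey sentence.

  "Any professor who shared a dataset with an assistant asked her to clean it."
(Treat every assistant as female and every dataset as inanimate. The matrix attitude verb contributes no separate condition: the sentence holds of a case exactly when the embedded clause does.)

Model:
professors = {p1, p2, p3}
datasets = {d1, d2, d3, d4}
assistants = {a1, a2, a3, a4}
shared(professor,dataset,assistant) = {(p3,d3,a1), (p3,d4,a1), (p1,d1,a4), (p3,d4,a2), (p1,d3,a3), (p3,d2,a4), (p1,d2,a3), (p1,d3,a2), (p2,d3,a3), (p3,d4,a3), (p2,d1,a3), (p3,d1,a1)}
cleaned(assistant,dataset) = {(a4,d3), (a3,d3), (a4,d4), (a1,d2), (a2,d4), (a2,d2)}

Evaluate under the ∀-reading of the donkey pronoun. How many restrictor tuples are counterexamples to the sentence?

"her" takes "an assistant" as antecedent and "it" takes "a dataset"; both are donkey pronouns co-varying with the restrictor.
Strong reading: for every (p,d,a) with shared(p,d,a), cleaned(a,d).
Restrictor triples: (p1,d1,a4)→cleaned(a4,d1) ✗  (p1,d2,a3)→cleaned(a3,d2) ✗  (p1,d3,a2)→cleaned(a2,d3) ✗  (p1,d3,a3)→cleaned(a3,d3) ✓  (p2,d1,a3)→cleaned(a3,d1) ✗  (p2,d3,a3)→cleaned(a3,d3) ✓  (p3,d1,a1)→cleaned(a1,d1) ✗  (p3,d2,a4)→cleaned(a4,d2) ✗  (p3,d3,a1)→cleaned(a1,d3) ✗  (p3,d4,a1)→cleaned(a1,d4) ✗  (p3,d4,a2)→cleaned(a2,d4) ✓  (p3,d4,a3)→cleaned(a3,d4) ✗
Counterexamples (restrictor triples failing the scope): 9.

9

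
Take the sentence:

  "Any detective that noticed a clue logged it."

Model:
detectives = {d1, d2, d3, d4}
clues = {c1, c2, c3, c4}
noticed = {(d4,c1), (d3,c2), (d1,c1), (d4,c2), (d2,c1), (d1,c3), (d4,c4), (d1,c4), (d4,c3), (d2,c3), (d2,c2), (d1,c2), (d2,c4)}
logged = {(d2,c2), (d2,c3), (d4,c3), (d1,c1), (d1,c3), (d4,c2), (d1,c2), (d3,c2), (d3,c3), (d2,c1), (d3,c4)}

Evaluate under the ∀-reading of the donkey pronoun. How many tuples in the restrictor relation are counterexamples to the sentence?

4

"it" takes "a clue" as antecedent — a donkey pronoun bound across the clause boundary.
Strong reading: for every (d,c) with noticed(d,c), logged(d,c).
Restrictor pairs: (d1,c1) ✓  (d1,c2) ✓  (d1,c3) ✓  (d1,c4) ✗  (d2,c1) ✓  (d2,c2) ✓  (d2,c3) ✓  (d2,c4) ✗  (d3,c2) ✓  (d4,c1) ✗  (d4,c2) ✓  (d4,c3) ✓  (d4,c4) ✗
Counterexamples (restrictor pairs failing the scope): 4.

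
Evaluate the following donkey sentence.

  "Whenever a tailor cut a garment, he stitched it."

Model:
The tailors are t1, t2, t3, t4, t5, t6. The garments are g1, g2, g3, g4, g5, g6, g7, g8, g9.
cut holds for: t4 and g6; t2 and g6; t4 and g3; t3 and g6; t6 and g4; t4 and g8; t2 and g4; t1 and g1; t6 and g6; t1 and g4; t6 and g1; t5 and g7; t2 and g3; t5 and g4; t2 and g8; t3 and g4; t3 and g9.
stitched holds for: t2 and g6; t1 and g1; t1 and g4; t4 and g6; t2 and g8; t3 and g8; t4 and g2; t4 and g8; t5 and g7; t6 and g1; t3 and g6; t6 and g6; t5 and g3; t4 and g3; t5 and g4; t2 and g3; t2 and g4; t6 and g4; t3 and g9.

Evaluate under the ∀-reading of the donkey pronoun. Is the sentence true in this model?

False

"it" takes "a garment" as antecedent — a donkey pronoun bound across the clause boundary.
Strong reading: for every (t,g) with cut(t,g), stitched(t,g).
Restrictor pairs: (t1,g1) ✓  (t1,g4) ✓  (t2,g3) ✓  (t2,g4) ✓  (t2,g6) ✓  (t2,g8) ✓  (t3,g4) ✗  (t3,g6) ✓  (t3,g9) ✓  (t4,g3) ✓  (t4,g6) ✓  (t4,g8) ✓  (t5,g4) ✓  (t5,g7) ✓  (t6,g1) ✓  (t6,g4) ✓  (t6,g6) ✓
Counterexample: (t3,g4) is in cut but fails the scope.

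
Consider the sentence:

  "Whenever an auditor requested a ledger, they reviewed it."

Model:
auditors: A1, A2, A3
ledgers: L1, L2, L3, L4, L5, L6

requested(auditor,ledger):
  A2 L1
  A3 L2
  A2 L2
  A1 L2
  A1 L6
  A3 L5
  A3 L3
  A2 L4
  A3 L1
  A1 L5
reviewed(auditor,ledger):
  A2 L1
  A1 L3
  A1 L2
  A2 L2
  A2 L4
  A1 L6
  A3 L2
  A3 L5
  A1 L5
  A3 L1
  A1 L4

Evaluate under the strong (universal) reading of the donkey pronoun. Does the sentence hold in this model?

False

"it" takes "a ledger" as antecedent — a donkey pronoun bound across the clause boundary.
Strong reading: for every (a,l) with requested(a,l), reviewed(a,l).
Restrictor pairs: (A1,L2) ✓  (A1,L5) ✓  (A1,L6) ✓  (A2,L1) ✓  (A2,L2) ✓  (A2,L4) ✓  (A3,L1) ✓  (A3,L2) ✓  (A3,L3) ✗  (A3,L5) ✓
Counterexample: (A3,L3) is in requested but fails the scope.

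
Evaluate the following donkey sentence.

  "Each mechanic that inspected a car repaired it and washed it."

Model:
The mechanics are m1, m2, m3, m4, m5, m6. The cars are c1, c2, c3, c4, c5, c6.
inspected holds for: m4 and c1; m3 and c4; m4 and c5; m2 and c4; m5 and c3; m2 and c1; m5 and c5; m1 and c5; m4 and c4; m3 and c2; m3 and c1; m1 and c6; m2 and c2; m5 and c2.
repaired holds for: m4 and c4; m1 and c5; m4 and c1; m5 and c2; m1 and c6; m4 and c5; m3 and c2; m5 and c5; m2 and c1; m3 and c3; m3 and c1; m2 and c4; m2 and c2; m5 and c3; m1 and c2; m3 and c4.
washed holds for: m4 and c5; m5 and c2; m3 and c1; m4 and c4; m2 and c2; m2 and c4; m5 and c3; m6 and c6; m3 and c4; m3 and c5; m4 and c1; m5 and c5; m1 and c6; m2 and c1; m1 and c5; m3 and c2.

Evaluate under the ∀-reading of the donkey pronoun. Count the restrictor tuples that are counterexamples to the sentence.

0

"it" takes "a car" as antecedent — a donkey pronoun bound across the clause boundary.
Strong reading: for every (m,c) with inspected(m,c), repaired(m,c) ∧ washed(m,c).
Restrictor pairs: (m1,c5) ✓  (m1,c6) ✓  (m2,c1) ✓  (m2,c2) ✓  (m2,c4) ✓  (m3,c1) ✓  (m3,c2) ✓  (m3,c4) ✓  (m4,c1) ✓  (m4,c4) ✓  (m4,c5) ✓  (m5,c2) ✓  (m5,c3) ✓  (m5,c5) ✓
Counterexamples (restrictor pairs failing the scope): 0.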